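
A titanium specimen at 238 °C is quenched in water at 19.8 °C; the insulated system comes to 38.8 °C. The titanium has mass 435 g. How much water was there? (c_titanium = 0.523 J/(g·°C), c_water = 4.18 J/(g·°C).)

m ≈ 571 g

Heat lost by the titanium = heat gained by the water:
435·0.523·(238 − 38.8) = m·4.18·(38.8 − 19.8)
79.42 m = 45319  ⇒  m ≈ 570.6 g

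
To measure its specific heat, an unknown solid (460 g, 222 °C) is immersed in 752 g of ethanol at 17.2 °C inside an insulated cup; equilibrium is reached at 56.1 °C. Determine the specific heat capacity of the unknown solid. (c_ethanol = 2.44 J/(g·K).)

c ≈ 0.935 J/(g·K)

Heat lost by the unknown solid = heat gained by the ethanol:
460×c×(222 − 56.1) = 752×2.44×(56.1 − 17.2)
76314 c = 71377  ⇒  c ≈ 0.9353 J/(g·K)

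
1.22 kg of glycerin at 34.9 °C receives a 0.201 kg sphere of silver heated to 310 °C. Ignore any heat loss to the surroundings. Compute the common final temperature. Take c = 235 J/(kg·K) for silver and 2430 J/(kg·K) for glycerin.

T_f ≈ 39.2 °C

Setting the total heat transfer to zero:
0.201·235·(T − 310) + 1.22·2430·(T − 34.9) = 0
47.23(T − 310) + 2964.6(T − 34.9) = 0
(47.23 + 2964.6) T = 47.23·310 + 2964.6·34.9
T = 118107 / 3011.8 = 39.2 °C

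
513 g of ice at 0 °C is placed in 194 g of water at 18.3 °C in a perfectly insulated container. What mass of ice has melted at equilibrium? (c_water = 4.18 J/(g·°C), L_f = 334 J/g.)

Heat available from the water dropping to 0 °C: 194×4.18×18.3 = 14840 J.
Fully melting the ice requires m_ice L_f = 513×334 = 171342 J.
Since 14840 < 171342 J, not all the ice melts; equilibrium is at 0 °C.
m_melted×334 = 14840  ⇒  m_melted ≈ 44.43 g.

m_melted ≈ 44.4 g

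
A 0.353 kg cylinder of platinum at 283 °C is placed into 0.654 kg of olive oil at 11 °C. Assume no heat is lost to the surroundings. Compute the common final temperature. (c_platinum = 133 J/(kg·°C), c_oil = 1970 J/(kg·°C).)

T_f ≈ 20.6 °C

Setting the total heat transfer to zero:
0.353·133·(T − 283) + 0.654·1970·(T − 11) = 0
46.95(T − 283) + 1288.4(T − 11) = 0
1335.3 T = 27459
T = 27459 / 1335.3 = 20.6 °C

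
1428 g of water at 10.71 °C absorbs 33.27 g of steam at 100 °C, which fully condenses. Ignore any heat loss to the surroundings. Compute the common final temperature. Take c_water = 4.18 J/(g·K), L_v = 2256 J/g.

T_f ≈ 25.0 °C

Sum of m c ΔT and latent-heat terms is zero:
steam→water at 100 °C releases m L_v = 33.27×2256 = 75057; condensed water 100 °C→T: 139.07(T − 100); water warms: 1428×4.18×(T − 10.71) = 5969(T − 10.71)
6108.1 T = 75057 + 13907 + 63928 = 152892
T ≈ 25.03 °C (< 100 °C, so full condensation is consistent).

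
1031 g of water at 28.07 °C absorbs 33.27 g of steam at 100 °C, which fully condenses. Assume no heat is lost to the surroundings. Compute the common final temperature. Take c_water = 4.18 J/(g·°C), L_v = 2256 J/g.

T_f ≈ 47.2 °C

Conservation of energy gives ΣQ = 0:
condense steam: −33.27·2256 = −75057; condensate cools 100→T: 33.27·4.18·(T − 100) = 139.07(T − 100); original water: 4309.6(T − 28.07)
4448.6 T = 75057 + 13907 + 120970 = 209934
T ≈ 47.19 °C (< 100 °C, so full condensation is consistent).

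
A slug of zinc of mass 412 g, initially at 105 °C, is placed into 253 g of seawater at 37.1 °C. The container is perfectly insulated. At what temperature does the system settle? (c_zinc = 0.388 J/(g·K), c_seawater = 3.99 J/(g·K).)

T_f is the heat-capacity-weighted average of the initial temperatures:
T_f = (159.86*105 + 1009.5*37.1) / (159.86 + 1009.5)
    = 54236 / 1169.3 ≈ 46.38 °C

T_f ≈ 46.4 °C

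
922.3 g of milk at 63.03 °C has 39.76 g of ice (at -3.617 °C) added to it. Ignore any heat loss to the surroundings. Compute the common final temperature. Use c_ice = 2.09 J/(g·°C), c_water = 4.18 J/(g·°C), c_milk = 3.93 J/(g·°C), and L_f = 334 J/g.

Let T be the final temperature. ΣQ_i = 0:
warm ice to 0 °C: 39.76×2.09×(0 − (-3.617)) = 300.57; melt ice: 39.76×334 = 13280; meltwater 0→T: 39.76×4.18×T = 166.2 T; milk cools: 922.3×3.93×(T − 63.03) = 3624.6(T − 63.03)
3790.8 T = 228461 − 13580 = 214881
T ≈ 56.68 °C — above 0 °C, consistent with complete melting.

T_f ≈ 56.7 °C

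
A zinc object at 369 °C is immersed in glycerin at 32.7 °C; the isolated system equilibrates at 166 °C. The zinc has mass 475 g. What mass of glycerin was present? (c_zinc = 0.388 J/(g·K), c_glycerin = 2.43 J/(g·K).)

m ≈ 116 g

Net heat exchanged in the isolated system is zero:
475·0.388·(166 − 369) + m·2.43·(166 − 32.7) = 0
323.92 m = 37413
m = 37413/323.92 ≈ 115.5 g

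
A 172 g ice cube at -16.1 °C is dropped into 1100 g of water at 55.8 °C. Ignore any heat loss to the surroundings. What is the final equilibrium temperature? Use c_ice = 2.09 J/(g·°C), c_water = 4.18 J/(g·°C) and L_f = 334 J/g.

T_f ≈ 36.4 °C

Conservation of energy gives ΣQ = 0:
ice -16.1→0 °C: 172×2.09×16.1 = 5787.6
  fusion: m_ice L_f = 172×334 = 57448
  meltwater 0→T: 172×4.18×T = 718.96 T
  water: 4598(T − 55.8)
5317 T = 256568 − 63236 = 193333
T ≈ 36.36 °C. Since T > 0 °C, the all-ice-melts assumption holds.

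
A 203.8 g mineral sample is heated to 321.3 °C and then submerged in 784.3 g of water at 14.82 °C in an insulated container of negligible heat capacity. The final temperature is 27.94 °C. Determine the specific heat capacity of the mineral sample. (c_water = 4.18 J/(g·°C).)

c ≈ 0.719 J/(g·°C)

m_s c (T_s − T_f) = m_water c_water (T_f − T_0):
203.8·c·(321.3 − 27.94) = 784.3·4.18·(27.94 − 14.82)
59787 c = 43012  ⇒  c ≈ 0.7194 J/(g·°C)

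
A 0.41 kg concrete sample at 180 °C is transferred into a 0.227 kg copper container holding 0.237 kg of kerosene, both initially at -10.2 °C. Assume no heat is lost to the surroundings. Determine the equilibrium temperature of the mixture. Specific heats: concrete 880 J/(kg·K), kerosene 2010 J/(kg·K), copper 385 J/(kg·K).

T_f ≈ 64.0 °C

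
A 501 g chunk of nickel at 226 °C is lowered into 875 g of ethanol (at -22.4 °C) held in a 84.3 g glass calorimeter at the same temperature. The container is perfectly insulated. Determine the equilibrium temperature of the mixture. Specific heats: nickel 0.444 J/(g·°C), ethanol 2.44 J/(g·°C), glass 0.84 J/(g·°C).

Let T be the final temperature. ΣQ_i = 0:
501×0.444×(T − 226) + 875×2.44×(T − (-22.4)) + 84.3×0.84×(T − (-22.4)) = 0
2428.3 T = 862.16
T = 862.16/2428.3 ≈ 0.36 °C

T_f ≈ 0.4 °C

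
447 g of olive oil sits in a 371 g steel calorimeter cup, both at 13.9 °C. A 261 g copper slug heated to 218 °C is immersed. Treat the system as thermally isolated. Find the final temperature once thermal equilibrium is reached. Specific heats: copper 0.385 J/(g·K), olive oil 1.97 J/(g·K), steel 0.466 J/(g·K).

T_f ≈ 31.7 °C

Taking heat into each body as positive, Σ m c ΔT = 0:
261·0.385·(T − 218) + 447·1.97·(T − 13.9) + 371·0.466·(T − 13.9) = 0
100.48(T − 218) + 880.59(T − 13.9) + 172.89(T − 13.9) = 0
(100.48 + 880.59 + 172.89) T = 100.48·218 + 880.59·13.9 + 172.89·13.9
T ≈ 31.67 °C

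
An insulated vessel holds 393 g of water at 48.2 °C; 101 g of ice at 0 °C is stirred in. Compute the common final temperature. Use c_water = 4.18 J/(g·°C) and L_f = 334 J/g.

Sum of m c ΔT and latent-heat terms is zero:
melt ice: 101×334 = 33734; warm the meltwater: 422.18 T; water: 1642.7(T − 48.2)
2064.9 T = 79180 − 33734 = 45446
T ≈ 22.01 °C. Since T > 0 °C, the all-ice-melts assumption holds.

T_f ≈ 22.0 °C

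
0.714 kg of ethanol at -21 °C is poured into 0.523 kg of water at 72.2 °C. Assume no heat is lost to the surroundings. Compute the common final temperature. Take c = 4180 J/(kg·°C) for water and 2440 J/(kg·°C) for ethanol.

Heat lost by the water equals heat gained by the ethanol:
0.523·4180·(72.2 − T) = 0.714·2440·(T − (-21))
2186.1(72.2 − T) = 1742.2(T − (-21))
3928.3 T = 121254  ⇒  T ≈ 30.87 °C

T_f ≈ 30.9 °C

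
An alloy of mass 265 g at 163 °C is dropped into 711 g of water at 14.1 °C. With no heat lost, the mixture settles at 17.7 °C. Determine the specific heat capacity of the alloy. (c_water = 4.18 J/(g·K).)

m_s c (T_s − T_f) = m_water c_water (T_f − T_0):
265·c·(163 − 17.7) = 711·4.18·(17.7 − 14.1)
38504 c = 10699  ⇒  c ≈ 0.2779 J/(g·K)

c ≈ 0.278 J/(g·K)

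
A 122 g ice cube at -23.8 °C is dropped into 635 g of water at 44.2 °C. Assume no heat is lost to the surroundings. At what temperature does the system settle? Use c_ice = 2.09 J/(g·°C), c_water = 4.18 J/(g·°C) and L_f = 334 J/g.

T_f ≈ 22.3 °C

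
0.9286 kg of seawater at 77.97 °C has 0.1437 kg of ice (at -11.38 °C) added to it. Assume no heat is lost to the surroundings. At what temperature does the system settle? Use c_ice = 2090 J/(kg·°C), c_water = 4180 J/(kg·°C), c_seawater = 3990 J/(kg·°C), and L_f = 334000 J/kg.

T_f ≈ 55.2 °C

Sum of m c ΔT and latent-heat terms is zero:
ice -11.38→0 °C: 0.1437×2090×11.38 = 3417.8
  melt ice: 0.1437×334000 = 47996
  meltwater 0→T: 0.1437×4180×T = 600.67 T
  seawater: 3705.1(T − 77.97)
4305.8 T = 288888 − 51414 = 237474
T ≈ 55.15 °C. Since T > 0 °C, the all-ice-melts assumption holds.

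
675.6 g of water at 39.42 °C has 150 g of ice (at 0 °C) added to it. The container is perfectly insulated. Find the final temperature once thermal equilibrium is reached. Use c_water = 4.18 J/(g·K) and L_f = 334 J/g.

T_f ≈ 17.7 °C

Energy conservation, ΣQ = 0:
latent heat to melt: 150·334 = 50100
  warm the meltwater: 627 T
  water: 2824(T − 39.42)
3451 T = 111322 − 50100 = 61222
T ≈ 17.74 °C (positive, so assuming full melt was valid).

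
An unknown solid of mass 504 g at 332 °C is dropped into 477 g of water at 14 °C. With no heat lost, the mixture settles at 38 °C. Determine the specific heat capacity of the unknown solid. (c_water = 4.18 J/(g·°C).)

c ≈ 0.323 J/(g·°C)

m_s c (T_s − T_f) = m_water c_water (T_f − T_0):
504·c·(332 − 38) = 477·4.18·(38 − 14)
148176 c = 47853  ⇒  c ≈ 0.3229 J/(g·°C)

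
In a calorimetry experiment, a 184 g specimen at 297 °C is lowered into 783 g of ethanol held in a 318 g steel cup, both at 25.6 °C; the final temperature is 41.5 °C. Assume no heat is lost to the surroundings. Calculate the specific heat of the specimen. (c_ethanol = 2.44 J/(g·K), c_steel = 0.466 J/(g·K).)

Net heat exchanged in the isolated system is zero:
184·c·(41.5 − 297) + 783·2.44·(41.5 − 25.6) + 318·0.466·(41.5 − 25.6) = 0
-47012 c = -32733
c = -32733/-47012 ≈ 0.6963 J/(g·K)

c ≈ 0.696 J/(g·K)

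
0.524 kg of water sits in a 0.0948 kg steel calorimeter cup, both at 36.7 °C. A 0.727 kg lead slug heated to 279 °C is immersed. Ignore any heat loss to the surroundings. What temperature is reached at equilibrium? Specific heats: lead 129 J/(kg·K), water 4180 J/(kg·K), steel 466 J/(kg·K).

T_f ≈ 46.5 °C

With ΣQ=0 the equilibrium temperature is the m·c-weighted mean:
T_f = (93.78·279 + 2190.3·36.7 + 44.18·36.7) / (93.78 + 2190.3 + 44.18)
    = 108171 / 2328.3 ≈ 46.46 °C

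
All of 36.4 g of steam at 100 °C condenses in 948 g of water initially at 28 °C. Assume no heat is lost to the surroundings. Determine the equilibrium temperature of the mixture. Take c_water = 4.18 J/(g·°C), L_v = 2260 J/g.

T_f ≈ 50.7 °C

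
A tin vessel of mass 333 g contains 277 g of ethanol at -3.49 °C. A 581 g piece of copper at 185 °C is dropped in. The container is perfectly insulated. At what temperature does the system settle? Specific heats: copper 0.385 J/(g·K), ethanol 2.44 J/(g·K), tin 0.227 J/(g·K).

Let T be the final temperature. ΣQ_i = 0:
581·0.385·(T − 185) + 277·2.44·(T − (-3.49)) + 333·0.227·(T − (-3.49)) = 0
(223.69 + 675.88 + 75.59) T = 223.69·185 + 675.88·(-3.49) + 75.59·(-3.49)
T = 38759 / 975.16 = 39.7 °C

T_f ≈ 39.7 °C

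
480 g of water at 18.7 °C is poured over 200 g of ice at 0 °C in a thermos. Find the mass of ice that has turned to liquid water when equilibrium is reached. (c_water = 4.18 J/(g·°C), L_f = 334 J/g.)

Heat available from the water dropping to 0 °C: 480×4.18×18.7 = 37520 J.
Melting all 200 g of ice would need 200×334 = 66800 J.
That's not enough to melt it all — equilibrium is at 0 °C with ice remaining.
Mass melted = 37520/334 ≈ 112.3 g.

m_melted ≈ 112 g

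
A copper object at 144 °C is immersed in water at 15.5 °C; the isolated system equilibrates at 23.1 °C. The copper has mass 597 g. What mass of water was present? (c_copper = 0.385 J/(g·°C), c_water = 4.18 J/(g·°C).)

m ≈ 875 g

Net heat exchanged in the isolated system is zero:
597·0.385·(23.1 − 144) + m·4.18·(23.1 − 15.5) = 0
31.77 m = 27788
m = 27788/31.77 ≈ 874.7 g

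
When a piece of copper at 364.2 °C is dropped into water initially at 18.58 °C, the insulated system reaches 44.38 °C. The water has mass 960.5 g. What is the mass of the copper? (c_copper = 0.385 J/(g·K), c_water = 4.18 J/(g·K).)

m ≈ 841 g

Heat lost by the copper = heat gained by the water:
m·0.385·(364.2 − 44.38) = 960.5·4.18·(44.38 − 18.58)
123.13 m = 103584  ⇒  m ≈ 841.3 g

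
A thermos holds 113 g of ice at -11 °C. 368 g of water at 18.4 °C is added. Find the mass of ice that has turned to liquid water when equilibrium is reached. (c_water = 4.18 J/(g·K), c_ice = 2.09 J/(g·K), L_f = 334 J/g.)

m_melted ≈ 77 g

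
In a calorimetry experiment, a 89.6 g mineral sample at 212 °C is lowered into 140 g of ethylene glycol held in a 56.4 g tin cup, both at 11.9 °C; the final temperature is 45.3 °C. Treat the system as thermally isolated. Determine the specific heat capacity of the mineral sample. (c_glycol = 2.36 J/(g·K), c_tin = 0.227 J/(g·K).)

c ≈ 0.767 J/(g·K)

Heat gained plus heat lost sum to zero:
89.6×c×(45.3 − 212) + 140×2.36×(45.3 − 11.9) + 56.4×0.227×(45.3 − 11.9) = 0
-14936 c = -11463
c = -11463/-14936 ≈ 0.7675 J/(g·K)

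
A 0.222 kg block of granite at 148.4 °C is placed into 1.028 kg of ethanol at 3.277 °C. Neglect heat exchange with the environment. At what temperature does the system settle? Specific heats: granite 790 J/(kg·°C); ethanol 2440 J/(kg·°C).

T_f ≈ 12.8 °C

Net heat exchanged in the isolated system is zero:
0.222*790*(T − 148.4) + 1.028*2440*(T − 3.277) = 0
(175.38 + 2508.3) T = 175.38*148.4 + 2508.3*3.277
T ≈ 12.76 °C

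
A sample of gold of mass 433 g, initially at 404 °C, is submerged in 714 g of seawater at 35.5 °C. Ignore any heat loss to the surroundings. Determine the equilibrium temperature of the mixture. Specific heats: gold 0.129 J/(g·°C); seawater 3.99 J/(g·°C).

T_f = Σ m_i c_i T_i / Σ m_i c_i:
T_f = (55.86·404 + 2848.9·35.5) / (55.86 + 2848.9)
    = 123701 / 2904.7 ≈ 42.59 °C

T_f ≈ 42.6 °C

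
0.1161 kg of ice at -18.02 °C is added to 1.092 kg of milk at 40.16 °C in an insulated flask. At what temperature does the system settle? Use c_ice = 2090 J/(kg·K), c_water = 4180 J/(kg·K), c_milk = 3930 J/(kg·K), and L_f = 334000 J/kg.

Taking heat into each body as positive, Σ m c ΔT = 0:
warm ice to 0 °C: 0.1161×2090×(0 − (-18.02)) = 4372.5
  melt ice: 0.1161×334000 = 38777
  meltwater 0→T: 0.1161×4180×T = 485.3 T
  milk cools: 1.092×3930×(T − 40.16) = 4291.6(T − 40.16)
4776.9 T = 172349 − 43150 = 129199
T ≈ 27.05 °C. Since T > 0 °C, the all-ice-melts assumption holds.

T_f ≈ 27.0 °C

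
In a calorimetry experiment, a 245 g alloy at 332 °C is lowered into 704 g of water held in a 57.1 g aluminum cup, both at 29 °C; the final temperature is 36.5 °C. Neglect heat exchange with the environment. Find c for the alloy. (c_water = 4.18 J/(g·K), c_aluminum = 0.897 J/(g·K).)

Taking heat into each body as positive, Σ m c ΔT = 0:
245·c·(36.5 − 332) + 704·4.18·(36.5 − 29) + 57.1·0.897·(36.5 − 29) = 0
-72398 c = -22455
c = -22455/-72398 ≈ 0.3102 J/(g·K)

c ≈ 0.31 J/(g·K)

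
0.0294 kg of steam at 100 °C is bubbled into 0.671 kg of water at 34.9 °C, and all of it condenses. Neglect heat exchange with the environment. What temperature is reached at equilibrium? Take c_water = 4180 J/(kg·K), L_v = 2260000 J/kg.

Heat gained plus heat lost sum to zero:
condense steam: −0.0294·2260000 = −66444
  condensate cools 100→T: 0.0294·4180·(T − 100) = 122.89(T − 100)
  original water: 2804.8(T − 34.9)
2927.7 T = 66444 + 12289 + 97887 = 176620
T ≈ 60.33 °C (< 100 °C, so full condensation is consistent).

T_f ≈ 60.3 °C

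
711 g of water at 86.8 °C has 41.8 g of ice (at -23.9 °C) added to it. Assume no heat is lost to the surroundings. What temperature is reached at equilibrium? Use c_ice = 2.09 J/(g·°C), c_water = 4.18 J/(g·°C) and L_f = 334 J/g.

Energy conservation, ΣQ = 0:
ice -23.9→0 °C: 41.8·2.09·23.9 = 2088
  latent heat to melt: 41.8·334 = 13961
  meltwater 0→T: 41.8·4.18·T = 174.72 T
  water: 2972(T − 86.8)
3146.7 T = 257968 − 16049 = 241919
T ≈ 76.88 °C. Since T > 0 °C, the all-ice-melts assumption holds.

T_f ≈ 76.9 °C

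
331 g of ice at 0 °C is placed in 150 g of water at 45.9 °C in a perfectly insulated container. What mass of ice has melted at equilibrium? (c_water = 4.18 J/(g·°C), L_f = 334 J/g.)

m_melted ≈ 86.2 g

Cooling the water to 0 °C releases 150·4.18·45.9 = 28779 J.
To melt every bit of ice: 331·334 = 110554 J.
28779 J < 110554 J, so only part of the ice melts and the system sits at 0 °C.
Mass melted = 28779/334 ≈ 86.17 g.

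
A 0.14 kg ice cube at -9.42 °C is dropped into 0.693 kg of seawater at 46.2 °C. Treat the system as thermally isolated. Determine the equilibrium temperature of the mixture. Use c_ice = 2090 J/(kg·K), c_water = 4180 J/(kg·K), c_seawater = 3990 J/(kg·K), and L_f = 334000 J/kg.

T_f ≈ 23.4 °C

Setting the total heat transfer to zero:
ice -9.42→0 °C: 0.14·2090·9.42 = 2756.3; latent heat to melt: 0.14·334000 = 46760; warm the meltwater: 585.2 T; seawater: 2765.1(T − 46.2)
3350.3 T = 127746 − 49516 = 78230
T ≈ 23.35 °C — above 0 °C, consistent with complete melting.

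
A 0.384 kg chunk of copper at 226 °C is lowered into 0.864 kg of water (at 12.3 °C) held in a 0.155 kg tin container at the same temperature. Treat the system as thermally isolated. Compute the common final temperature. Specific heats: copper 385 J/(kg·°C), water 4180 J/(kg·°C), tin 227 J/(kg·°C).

T_f ≈ 20.6 °C

Setting the total heat transfer to zero:
0.384·385·(T − 226) + 0.864·4180·(T − 12.3) + 0.155·227·(T − 12.3) = 0
3794.5 T = 78266
T = 78266 / 3794.5 = 20.6 °C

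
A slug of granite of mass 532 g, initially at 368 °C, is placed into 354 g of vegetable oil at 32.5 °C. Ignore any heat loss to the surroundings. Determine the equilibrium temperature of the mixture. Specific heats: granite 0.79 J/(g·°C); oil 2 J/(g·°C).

Net heat exchanged in the isolated system is zero:
532×0.79×(T − 368) + 354×2×(T − 32.5) = 0
420.28(T − 368) + 708(T − 32.5) = 0
(420.28 + 708) T = 420.28×368 + 708×32.5
T ≈ 157.47 °C

T_f ≈ 157.5 °C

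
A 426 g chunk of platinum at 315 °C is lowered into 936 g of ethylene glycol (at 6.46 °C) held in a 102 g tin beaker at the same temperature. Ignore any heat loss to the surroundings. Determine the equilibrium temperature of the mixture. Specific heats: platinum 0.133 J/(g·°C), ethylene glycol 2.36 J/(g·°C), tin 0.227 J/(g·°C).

T_f ≈ 14.1 °C

With ΣQ=0 the equilibrium temperature is the m·c-weighted mean:
T_f = (56.66×315 + 2209×6.46 + 23.15×6.46) / (56.66 + 2209 + 23.15)
    = 32267 / 2288.8 ≈ 14.10 °C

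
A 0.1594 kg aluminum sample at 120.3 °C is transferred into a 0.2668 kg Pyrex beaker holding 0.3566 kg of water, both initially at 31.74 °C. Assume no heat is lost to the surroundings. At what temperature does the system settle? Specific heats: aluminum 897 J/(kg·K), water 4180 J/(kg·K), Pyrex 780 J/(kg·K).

T_f ≈ 38.6 °C

Setting the total heat transfer to zero:
0.1594*897*(T − 120.3) + 0.3566*4180*(T − 31.74) + 0.2668*780*(T − 31.74) = 0
142.98(T − 120.3) + 1490.6(T − 31.74) + 208.1(T − 31.74) = 0
1841.7 T = 71117
T ≈ 38.62 °C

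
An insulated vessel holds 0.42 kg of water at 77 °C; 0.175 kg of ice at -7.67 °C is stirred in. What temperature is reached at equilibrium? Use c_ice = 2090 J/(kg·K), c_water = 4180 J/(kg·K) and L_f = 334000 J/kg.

T_f ≈ 29.7 °C

Energy conservation, ΣQ = 0:
warm ice to 0 °C: 0.175·2090·(0 − (-7.67)) = 2805.3
  latent heat to melt: 0.175·334000 = 58450
  meltwater 0→T: 0.175·4180·T = 731.5 T
  water: 1755.6(T − 77)
2487.1 T = 135181 − 61255 = 73926
T ≈ 29.72 °C — above 0 °C, consistent with complete melting.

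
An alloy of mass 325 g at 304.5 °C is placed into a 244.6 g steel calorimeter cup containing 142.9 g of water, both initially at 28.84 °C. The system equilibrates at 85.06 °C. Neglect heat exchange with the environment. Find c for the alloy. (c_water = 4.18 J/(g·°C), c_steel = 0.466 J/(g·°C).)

c ≈ 0.561 J/(g·°C)

Heat gained plus heat lost sum to zero:
325·c·(85.06 − 304.5) + 142.9·4.18·(85.06 − 28.84) + 244.6·0.466·(85.06 − 28.84) = 0
-71318 c = -39990
c = -39990/-71318 ≈ 0.5607 J/(g·°C)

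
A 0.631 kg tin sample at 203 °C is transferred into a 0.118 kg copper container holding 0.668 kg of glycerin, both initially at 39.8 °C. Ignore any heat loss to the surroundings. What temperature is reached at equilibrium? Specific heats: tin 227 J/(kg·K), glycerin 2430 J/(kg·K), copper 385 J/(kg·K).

Let T be the final temperature. ΣQ_i = 0:
0.631*227*(T − 203) + 0.668*2430*(T − 39.8) + 0.118*385*(T − 39.8) = 0
1811.9 T = 95490
T = 95490 / 1811.9 = 52.7 °C

T_f ≈ 52.7 °C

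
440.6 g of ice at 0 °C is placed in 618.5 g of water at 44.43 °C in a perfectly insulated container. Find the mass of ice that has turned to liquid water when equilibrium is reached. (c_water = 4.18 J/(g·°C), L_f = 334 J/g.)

Water can give up m c ΔT = 618.5×4.18×44.43 = 114866 J before reaching 0 °C.
To melt every bit of ice: 440.6×334 = 147160 J.
That's not enough to melt it all — equilibrium is at 0 °C with ice remaining.
m_melted×334 = 114866  ⇒  m_melted ≈ 343.9 g.

m_melted ≈ 344 g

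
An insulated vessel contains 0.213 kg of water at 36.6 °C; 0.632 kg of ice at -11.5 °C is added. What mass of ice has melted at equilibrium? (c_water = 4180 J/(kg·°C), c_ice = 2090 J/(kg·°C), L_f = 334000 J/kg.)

m_melted ≈ 0.0521 kg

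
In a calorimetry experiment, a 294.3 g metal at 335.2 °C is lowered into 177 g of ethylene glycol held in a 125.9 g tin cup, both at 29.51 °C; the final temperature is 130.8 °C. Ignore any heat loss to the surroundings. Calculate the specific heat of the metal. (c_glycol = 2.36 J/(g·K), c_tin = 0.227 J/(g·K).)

Let T be the final temperature. ΣQ_i = 0:
294.3×c×(130.8 − 335.2) + 177×2.36×(130.8 − 29.51) + 125.9×0.227×(130.8 − 29.51) = 0
-60155 c = -45206
c = -45206/-60155 ≈ 0.7515 J/(g·K)

c ≈ 0.751 J/(g·K)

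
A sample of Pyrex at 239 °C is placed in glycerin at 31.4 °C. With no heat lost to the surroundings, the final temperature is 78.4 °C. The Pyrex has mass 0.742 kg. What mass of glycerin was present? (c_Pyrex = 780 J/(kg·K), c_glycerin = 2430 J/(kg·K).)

|Q_Pyrex| = |Q_glycerin|:
0.742·780·(239 − 78.4) = m·2430·(78.4 − 31.4)
114210 m = 92949  ⇒  m ≈ 0.8138 kg

m ≈ 0.814 kg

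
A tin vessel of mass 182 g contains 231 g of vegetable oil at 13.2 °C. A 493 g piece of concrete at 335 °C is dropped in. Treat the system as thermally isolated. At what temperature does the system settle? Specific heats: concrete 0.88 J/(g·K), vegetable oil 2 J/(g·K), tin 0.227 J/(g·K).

T_f ≈ 162.2 °C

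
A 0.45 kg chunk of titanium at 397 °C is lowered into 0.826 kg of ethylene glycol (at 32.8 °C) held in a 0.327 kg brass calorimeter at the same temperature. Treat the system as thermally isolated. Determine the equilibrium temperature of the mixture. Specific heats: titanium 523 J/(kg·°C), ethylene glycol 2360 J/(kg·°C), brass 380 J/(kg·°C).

T_f ≈ 69.9 °C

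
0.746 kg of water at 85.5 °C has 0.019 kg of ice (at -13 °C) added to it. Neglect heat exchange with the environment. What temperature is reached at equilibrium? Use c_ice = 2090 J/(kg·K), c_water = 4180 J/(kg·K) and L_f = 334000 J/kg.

T_f ≈ 81.2 °C

Energy conservation, ΣQ = 0:
ice -13→0 °C: 0.019·2090·13 = 516.23
  fusion: m_ice L_f = 0.019·334000 = 6346
  meltwater 0→T: 0.019·4180·T = 79.42 T
  water cools: 0.746·4180·(T − 85.5) = 3118.3(T − 85.5)
3197.7 T = 266613 − 6862.2 = 259751
T ≈ 81.23 °C (positive, so assuming full melt was valid).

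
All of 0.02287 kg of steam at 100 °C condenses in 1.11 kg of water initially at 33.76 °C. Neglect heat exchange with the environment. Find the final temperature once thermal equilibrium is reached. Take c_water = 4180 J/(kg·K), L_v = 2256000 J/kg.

Energy conservation, ΣQ = 0:
steam→water at 100 °C releases m L_v = 0.02287×2256000 = 51595; condensate cools 100→T: 0.02287×4180×(T − 100) = 95.6(T − 100); original water: 4639.8(T − 33.76)
4735.4 T = 51595 + 9559.7 + 156640 = 217794
T ≈ 45.99 °C (< 100 °C, so full condensation is consistent).

T_f ≈ 46.0 °C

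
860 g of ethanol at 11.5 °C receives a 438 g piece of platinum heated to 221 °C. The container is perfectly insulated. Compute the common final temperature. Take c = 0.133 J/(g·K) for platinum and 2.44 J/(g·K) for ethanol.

T_f ≈ 17.2 °C

T_f is the heat-capacity-weighted average of the initial temperatures:
T_f = (58.25·221 + 2098.4·11.5) / (58.25 + 2098.4)
    = 37006 / 2156.7 ≈ 17.16 °C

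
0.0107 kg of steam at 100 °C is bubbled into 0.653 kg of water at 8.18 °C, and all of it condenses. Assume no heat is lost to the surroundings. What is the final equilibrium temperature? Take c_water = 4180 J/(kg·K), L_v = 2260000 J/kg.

Heat gained plus heat lost sum to zero:
latent heat released on condensation: 0.0107×2260000 = 24182
  condensate cools 100→T: 0.0107×4180×(T − 100) = 44.73(T − 100)
  original water: 2729.5(T − 8.18)
2774.3 T = 24182 + 4472.6 + 22328 = 50982
T ≈ 18.38 °C — below 100 °C, confirming all the steam condensed.

T_f ≈ 18.4 °C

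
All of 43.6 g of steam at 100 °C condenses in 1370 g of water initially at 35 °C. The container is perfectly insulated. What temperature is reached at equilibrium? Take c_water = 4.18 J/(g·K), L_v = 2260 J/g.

T_f ≈ 53.7 °C

Conservation of energy gives ΣQ = 0:
steam→water at 100 °C releases m L_v = 43.6·2260 = 98536
  condensed water 100 °C→T: 182.25(T − 100)
  original water: 5726.6(T − 35)
5908.8 T = 98536 + 18225 + 200431 = 317192
T ≈ 53.68 °C (< 100 °C, so full condensation is consistent).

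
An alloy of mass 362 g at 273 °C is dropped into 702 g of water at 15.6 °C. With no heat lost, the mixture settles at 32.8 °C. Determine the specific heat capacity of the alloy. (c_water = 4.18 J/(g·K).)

Net heat exchanged in the isolated system is zero:
362·c·(32.8 − 273) + 702·4.18·(32.8 − 15.6) = 0
-86952 c = -50471
c = -50471/-86952 ≈ 0.5804 J/(g·K)

c ≈ 0.58 J/(g·K)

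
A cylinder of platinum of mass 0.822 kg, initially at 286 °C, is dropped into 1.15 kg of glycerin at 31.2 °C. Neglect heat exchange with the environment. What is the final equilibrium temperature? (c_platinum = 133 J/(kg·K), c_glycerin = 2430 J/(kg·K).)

T_f ≈ 40.8 °C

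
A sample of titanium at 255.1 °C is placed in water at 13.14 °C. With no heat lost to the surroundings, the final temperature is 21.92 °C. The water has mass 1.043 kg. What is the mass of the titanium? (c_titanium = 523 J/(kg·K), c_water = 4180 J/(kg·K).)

Energy conservation, ΣQ = 0:
m·523·(21.92 − 255.1) + 1.043·4180·(21.92 − 13.14) = 0
-121953 m = -38279
m = -38279/-121953 ≈ 0.3139 kg

m ≈ 0.314 kg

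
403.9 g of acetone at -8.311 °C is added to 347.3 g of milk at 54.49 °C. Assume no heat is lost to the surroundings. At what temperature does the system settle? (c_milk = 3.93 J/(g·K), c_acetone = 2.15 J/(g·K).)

T_f = Σ m_i c_i T_i / Σ m_i c_i:
T_f = (1364.9*54.49 + 868.38*(-8.311)) / (1364.9 + 868.38)
    = 67156 / 2233.3 ≈ 30.07 °C

T_f ≈ 30.1 °C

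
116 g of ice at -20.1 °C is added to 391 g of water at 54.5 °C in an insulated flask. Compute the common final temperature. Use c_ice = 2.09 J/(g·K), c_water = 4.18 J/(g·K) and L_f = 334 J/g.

Let T be the final temperature. ΣQ_i = 0:
ice -20.1→0 °C: 116×2.09×20.1 = 4873
  fusion: m_ice L_f = 116×334 = 38744
  warm the meltwater: 484.88 T
  water cools: 391×4.18×(T − 54.5) = 1634.4(T − 54.5)
2119.3 T = 89074 − 43617 = 45457
T ≈ 21.45 °C (positive, so assuming full melt was valid).

T_f ≈ 21.4 °C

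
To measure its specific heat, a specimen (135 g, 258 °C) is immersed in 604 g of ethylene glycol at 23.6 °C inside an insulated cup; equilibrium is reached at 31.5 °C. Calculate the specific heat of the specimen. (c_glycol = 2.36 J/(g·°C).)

Heat gained plus heat lost sum to zero:
135·c·(31.5 − 258) + 604·2.36·(31.5 − 23.6) = 0
-30578 c = -11261
c = -11261/-30578 ≈ 0.3683 J/(g·°C)

c ≈ 0.368 J/(g·°C)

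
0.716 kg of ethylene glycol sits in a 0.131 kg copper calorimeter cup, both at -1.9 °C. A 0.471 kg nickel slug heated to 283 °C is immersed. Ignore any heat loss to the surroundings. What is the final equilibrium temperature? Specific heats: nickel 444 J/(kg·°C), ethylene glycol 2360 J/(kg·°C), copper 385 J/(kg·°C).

T_f ≈ 28.7 °C

Let T be the final temperature. ΣQ_i = 0:
0.471×444×(T − 283) + 0.716×2360×(T − (-1.9)) + 0.131×385×(T − (-1.9)) = 0
(209.12 + 1689.8 + 50.44) T = 209.12×283 + 1689.8×(-1.9) + 50.44×(-1.9)
T = 55876 / 1949.3 = 28.7 °C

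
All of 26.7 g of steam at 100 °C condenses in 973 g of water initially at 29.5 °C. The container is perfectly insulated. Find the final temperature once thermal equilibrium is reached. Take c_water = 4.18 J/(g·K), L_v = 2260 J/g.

Net heat exchanged in the isolated system is zero:
steam→water at 100 °C releases m L_v = 26.7×2260 = 60342; condensed water 100 °C→T: 111.61(T − 100); original water: 4067.1(T − 29.5)
4178.7 T = 60342 + 11161 + 119981 = 191483
T ≈ 45.82 °C — below 100 °C, confirming all the steam condensed.

T_f ≈ 45.8 °C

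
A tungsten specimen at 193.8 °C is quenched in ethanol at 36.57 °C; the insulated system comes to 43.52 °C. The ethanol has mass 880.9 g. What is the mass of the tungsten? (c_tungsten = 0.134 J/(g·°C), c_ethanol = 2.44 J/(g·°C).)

Heat lost by the tungsten = heat gained by the ethanol:
m·0.134·(193.8 − 43.52) = 880.9·2.44·(43.52 − 36.57)
20.14 m = 14938  ⇒  m ≈ 741.8 g

m ≈ 742 g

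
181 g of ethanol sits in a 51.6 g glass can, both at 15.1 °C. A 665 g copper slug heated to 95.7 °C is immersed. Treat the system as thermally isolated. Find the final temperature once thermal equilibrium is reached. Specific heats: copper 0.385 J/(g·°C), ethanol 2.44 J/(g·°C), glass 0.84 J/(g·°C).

Setting the total heat transfer to zero:
665×0.385×(T − 95.7) + 181×2.44×(T − 15.1) + 51.6×0.84×(T − 15.1) = 0
(256.03 + 441.64 + 43.34) T = 256.03×95.7 + 441.64×15.1 + 43.34×15.1
T = 31825 / 741.01 = 42.9 °C

T_f ≈ 42.9 °C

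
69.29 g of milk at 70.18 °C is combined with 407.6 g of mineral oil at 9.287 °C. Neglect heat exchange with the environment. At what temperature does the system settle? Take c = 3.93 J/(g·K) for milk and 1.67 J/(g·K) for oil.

T_f ≈ 26.7 °C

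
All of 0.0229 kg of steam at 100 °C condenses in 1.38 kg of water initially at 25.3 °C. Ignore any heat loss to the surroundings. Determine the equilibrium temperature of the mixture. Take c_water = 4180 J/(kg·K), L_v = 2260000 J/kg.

T_f ≈ 35.3 °C

Setting the total heat transfer to zero:
condense steam: −0.0229×2260000 = −51754; condensate cools 100→T: 0.0229×4180×(T − 100) = 95.72(T − 100); water warms: 1.38×4180×(T − 25.3) = 5768.4(T − 25.3)
5864.1 T = 51754 + 9572.2 + 145941 = 207267
T ≈ 35.34 °C, under the boiling point, so the assumption holds.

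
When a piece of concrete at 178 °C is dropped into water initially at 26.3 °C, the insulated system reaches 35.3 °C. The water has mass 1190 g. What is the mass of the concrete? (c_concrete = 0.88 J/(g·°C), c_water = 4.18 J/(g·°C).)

Setting the total heat transfer to zero:
m×0.88×(35.3 − 178) + 1190×4.18×(35.3 − 26.3) = 0
-125.58 m = -44768
m = -44768/-125.58 ≈ 356.5 g

m ≈ 356 g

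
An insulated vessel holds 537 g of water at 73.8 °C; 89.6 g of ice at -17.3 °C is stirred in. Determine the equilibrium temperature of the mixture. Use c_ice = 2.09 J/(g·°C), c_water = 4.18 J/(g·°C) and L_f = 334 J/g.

T_f ≈ 50.6 °C

Taking heat into each body as positive, Σ m c ΔT = 0:
warm ice to 0 °C: 89.6·2.09·(0 − (-17.3)) = 3239.7; latent heat to melt: 89.6·334 = 29926; warm the meltwater: 374.53 T; water cools: 537·4.18·(T − 73.8) = 2244.7(T − 73.8)
2619.2 T = 165656 − 33166 = 132490
T ≈ 50.58 °C (positive, so assuming full melt was valid).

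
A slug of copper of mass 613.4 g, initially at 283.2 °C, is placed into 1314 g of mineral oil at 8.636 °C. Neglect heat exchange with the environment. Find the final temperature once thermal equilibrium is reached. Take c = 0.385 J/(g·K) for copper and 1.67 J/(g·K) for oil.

Taking heat into each body as positive, Σ m c ΔT = 0:
613.4·0.385·(T − 283.2) + 1314·1.67·(T − 8.636) = 0
236.16(T − 283.2) + 2194.4(T − 8.636) = 0
2430.5 T = 85831
T = 85831 / 2430.5 = 35.3 °C

T_f ≈ 35.3 °C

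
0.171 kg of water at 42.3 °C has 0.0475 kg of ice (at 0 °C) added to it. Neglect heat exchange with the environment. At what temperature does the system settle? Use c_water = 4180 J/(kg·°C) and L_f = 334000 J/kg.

T_f ≈ 15.7 °C

Energy conservation, ΣQ = 0:
fusion: m_ice L_f = 0.0475×334000 = 15865; meltwater 0→T: 0.0475×4180×T = 198.55 T; water: 714.78(T − 42.3)
913.33 T = 30235 − 15865 = 14370
T ≈ 15.73 °C (positive, so assuming full melt was valid).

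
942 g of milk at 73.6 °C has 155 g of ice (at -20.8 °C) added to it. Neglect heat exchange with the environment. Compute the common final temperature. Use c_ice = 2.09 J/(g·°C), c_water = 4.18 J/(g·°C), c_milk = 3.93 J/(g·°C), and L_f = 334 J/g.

T_f ≈ 49.2 °C

Taking heat into each body as positive, Σ m c ΔT = 0:
warm ice to 0 °C: 155×2.09×(0 − (-20.8)) = 6738.2; melt ice: 155×334 = 51770; meltwater 0→T: 155×4.18×T = 647.9 T; milk cools: 942×3.93×(T − 73.6) = 3702.1(T − 73.6)
4350 T = 272472 − 58508 = 213963
T ≈ 49.19 °C — above 0 °C, consistent with complete melting.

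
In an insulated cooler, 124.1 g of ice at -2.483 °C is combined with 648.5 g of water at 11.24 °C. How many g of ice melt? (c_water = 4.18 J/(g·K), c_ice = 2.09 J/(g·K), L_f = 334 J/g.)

Cooling the water to 0 °C releases 648.5·4.18·11.24 = 30469 J.
Warming the ice to 0 °C takes 124.1·2.09·2.483 = 644.01 J, leaving 29825 J for melting.
To melt every bit of ice: 124.1·334 = 41449 J.
29825 J < 41449 J, so only part of the ice melts and the system sits at 0 °C.
Mass melted = 29825/334 ≈ 89.3 g.

m_melted ≈ 89.3 g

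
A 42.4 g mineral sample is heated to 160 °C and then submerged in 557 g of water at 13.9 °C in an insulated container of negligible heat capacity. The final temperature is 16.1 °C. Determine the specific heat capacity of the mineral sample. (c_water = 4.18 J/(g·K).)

Conservation of energy gives ΣQ = 0:
42.4·c·(16.1 − 160) + 557·4.18·(16.1 − 13.9) = 0
-6101.4 c = -5122.2
c = -5122.2/-6101.4 ≈ 0.8395 J/(g·K)

c ≈ 0.84 J/(g·K)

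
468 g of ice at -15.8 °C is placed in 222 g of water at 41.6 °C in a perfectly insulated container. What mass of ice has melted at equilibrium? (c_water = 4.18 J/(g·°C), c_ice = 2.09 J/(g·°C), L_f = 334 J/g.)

Water can give up m c ΔT = 222×4.18×41.6 = 38603 J before reaching 0 °C.
Warming the ice to 0 °C takes 468×2.09×15.8 = 15454 J, leaving 23149 J for melting.
Melting all 468 g of ice would need 468×334 = 156312 J.
Since 23149 < 156312 J, not all the ice melts; equilibrium is at 0 °C.
m_melted×334 = 23149  ⇒  m_melted ≈ 69.31 g.

m_melted ≈ 69.3 g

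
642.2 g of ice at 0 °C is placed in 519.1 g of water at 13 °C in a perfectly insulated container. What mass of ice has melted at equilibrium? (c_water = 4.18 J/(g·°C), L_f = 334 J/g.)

m_melted ≈ 84.5 g

Cooling the water to 0 °C releases 519.1·4.18·13 = 28208 J.
Melting all 642.2 g of ice would need 642.2·334 = 214495 J.
Since 28208 < 214495 J, not all the ice melts; equilibrium is at 0 °C.
m_melt = 28208 / L_f = 84.45 g.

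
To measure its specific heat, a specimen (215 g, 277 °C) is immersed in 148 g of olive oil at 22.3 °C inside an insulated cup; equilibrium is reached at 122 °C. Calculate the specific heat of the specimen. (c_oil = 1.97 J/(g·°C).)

Heat lost by the specimen = heat gained by the oil:
215×c×(277 − 122) = 148×1.97×(122 − 22.3)
33325 c = 29069  ⇒  c ≈ 0.8723 J/(g·°C)

c ≈ 0.872 J/(g·°C)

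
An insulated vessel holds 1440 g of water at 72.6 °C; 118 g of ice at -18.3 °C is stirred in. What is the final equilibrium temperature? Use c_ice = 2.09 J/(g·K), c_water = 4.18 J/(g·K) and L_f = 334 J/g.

Energy conservation, ΣQ = 0:
ice -18.3→0 °C: 118·2.09·18.3 = 4513.1
  latent heat to melt: 118·334 = 39412
  meltwater 0→T: 118·4.18·T = 493.24 T
  water cools: 1440·4.18·(T − 72.6) = 6019.2(T − 72.6)
6512.4 T = 436994 − 43925 = 393069
T ≈ 60.36 °C — above 0 °C, consistent with complete melting.

T_f ≈ 60.4 °C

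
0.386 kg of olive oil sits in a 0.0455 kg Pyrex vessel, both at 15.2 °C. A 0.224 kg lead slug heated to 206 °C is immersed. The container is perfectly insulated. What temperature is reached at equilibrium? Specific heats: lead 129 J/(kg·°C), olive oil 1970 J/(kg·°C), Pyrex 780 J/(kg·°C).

Net heat exchanged in the isolated system is zero:
0.224*129*(T − 206) + 0.386*1970*(T − 15.2) + 0.0455*780*(T − 15.2) = 0
824.81 T = 18050
T ≈ 21.88 °C

T_f ≈ 21.9 °C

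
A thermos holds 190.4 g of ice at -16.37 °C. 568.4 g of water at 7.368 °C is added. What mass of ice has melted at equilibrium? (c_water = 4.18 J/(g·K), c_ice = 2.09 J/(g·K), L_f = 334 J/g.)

Heat available from the water dropping to 0 °C: 568.4×4.18×7.368 = 17506 J.
Of that, 190.4×2.09×16.37 = 6514.2 J goes to bring the ice to 0 °C, leaving 10992 J.
To melt every bit of ice: 190.4×334 = 63594 J.
10992 J < 63594 J, so only part of the ice melts and the system sits at 0 °C.
m_melted×334 = 10992  ⇒  m_melted ≈ 32.91 g.

m_melted ≈ 32.9 g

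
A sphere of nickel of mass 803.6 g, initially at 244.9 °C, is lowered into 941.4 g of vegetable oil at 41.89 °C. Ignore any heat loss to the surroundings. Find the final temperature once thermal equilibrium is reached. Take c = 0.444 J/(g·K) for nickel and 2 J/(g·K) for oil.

T_f ≈ 74.2 °C

Set heat shed by the hot body equal to heat absorbed by the cold body:
803.6×0.444×(244.9 − T) = 941.4×2×(T − 41.89)
356.8(244.9 − T) = 1882.8(T − 41.89)
2239.6 T = 166250  ⇒  T ≈ 74.23 °C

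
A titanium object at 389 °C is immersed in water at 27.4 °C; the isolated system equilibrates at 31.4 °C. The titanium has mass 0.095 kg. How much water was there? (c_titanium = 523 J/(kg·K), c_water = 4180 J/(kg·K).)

m ≈ 1.06 kg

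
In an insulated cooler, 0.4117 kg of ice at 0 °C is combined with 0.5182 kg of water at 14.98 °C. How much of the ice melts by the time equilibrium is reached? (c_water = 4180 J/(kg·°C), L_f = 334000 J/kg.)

Heat available from the water dropping to 0 °C: 0.5182·4180·14.98 = 32448 J.
To melt every bit of ice: 0.4117·334000 = 137508 J.
That's not enough to melt it all — equilibrium is at 0 °C with ice remaining.
m_melt = 32448 / L_f = 0.09715 kg.

m_melted ≈ 0.0971 kg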